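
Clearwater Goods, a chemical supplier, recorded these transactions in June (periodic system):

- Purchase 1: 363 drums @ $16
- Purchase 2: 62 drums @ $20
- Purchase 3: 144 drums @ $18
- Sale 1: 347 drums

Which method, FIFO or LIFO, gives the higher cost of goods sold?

LIFO

FIFO COGS: 347 @ $16 = $5,552
LIFO COGS: 144 @ $18 + 62 @ $20 + 141 @ $16 = $6,088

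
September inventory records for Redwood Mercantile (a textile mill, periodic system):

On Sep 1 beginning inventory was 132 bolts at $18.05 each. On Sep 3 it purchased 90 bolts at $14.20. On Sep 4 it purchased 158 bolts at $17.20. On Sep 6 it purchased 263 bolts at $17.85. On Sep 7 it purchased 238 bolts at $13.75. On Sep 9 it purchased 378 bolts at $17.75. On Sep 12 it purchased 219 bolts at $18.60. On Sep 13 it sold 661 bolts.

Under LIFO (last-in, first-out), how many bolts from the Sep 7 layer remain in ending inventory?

174

Sep 13, 661 sold [LIFO — newest first]: 219 @ $18.60 + 378 @ $17.75 + 64 @ $13.75 = $11,662.90
Ending inventory: 132 @ $18.05 + 90 @ $14.20 + 158 @ $17.20 + 263 @ $17.85 + 174 @ $13.75 = $13,465.25
Check: goods available $25,128.15 = COGS $11,662.90 + ending $13,465.25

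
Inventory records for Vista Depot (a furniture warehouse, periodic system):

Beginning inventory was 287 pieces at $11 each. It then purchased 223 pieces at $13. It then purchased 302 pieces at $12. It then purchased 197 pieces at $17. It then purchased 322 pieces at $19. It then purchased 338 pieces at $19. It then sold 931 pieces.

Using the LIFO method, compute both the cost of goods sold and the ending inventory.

COGS = $16,777; ending inventory = $8,792

Sale 1 (931) [LIFO — newest first]: 338 @ $19 + 322 @ $19 + 197 @ $17 + 74 @ $12 = $16,777
Ending inventory: 287 @ $11 + 223 @ $13 + 228 @ $12 = $8,792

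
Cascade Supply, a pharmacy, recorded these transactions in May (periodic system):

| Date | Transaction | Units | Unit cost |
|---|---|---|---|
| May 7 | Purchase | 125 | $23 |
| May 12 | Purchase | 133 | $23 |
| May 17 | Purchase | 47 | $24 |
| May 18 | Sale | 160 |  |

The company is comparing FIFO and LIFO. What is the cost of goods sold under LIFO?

FIFO COGS: 125 @ $23 + 35 @ $23 = $3,680
LIFO COGS: 47 @ $24 + 113 @ $23 = $3,727

COGS = $3,727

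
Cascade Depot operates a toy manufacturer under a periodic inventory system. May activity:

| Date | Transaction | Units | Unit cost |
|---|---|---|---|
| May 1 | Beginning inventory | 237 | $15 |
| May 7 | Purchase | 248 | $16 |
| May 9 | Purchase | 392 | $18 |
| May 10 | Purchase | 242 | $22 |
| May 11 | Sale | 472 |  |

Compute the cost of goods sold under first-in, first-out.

COGS = $7,315

May 11, 472 sold [FIFO — oldest first]: 237 @ $15 + 235 @ $16 = $7,315
Ending inventory: 13 @ $16 + 392 @ $18 + 242 @ $22 = $12,588
Check: goods available $19,903 = COGS $7,315 + ending $12,588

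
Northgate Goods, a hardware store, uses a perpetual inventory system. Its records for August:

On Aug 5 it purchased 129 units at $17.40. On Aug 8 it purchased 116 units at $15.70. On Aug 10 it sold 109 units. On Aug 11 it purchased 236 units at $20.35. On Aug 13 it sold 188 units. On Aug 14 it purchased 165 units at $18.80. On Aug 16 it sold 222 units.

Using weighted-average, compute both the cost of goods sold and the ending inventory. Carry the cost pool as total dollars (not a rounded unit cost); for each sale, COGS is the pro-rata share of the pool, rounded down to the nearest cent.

COGS = $9,570.92; ending inventory = $2,399.48

After Aug 5: 129 on hand, pool $2,244.60 (≈ $17.4000 each)
After Aug 8: 245 on hand, pool $4,065.80 (≈ $16.5951 each)
Aug 10, sell 109: 109/245 × $4,065.80 → $1,808.86
After Aug 11: 372 on hand, pool $7,059.54 (≈ $18.9773 each)
Aug 13, sell 188: 188/372 × $7,059.54 → $3,567.72
After Aug 14: 349 on hand, pool $6,593.82 (≈ $18.8935 each)
Aug 16, sell 222: 222/349 × $6,593.82 → $4,194.34
Total COGS = $1,808.86 + $3,567.72 + $4,194.34 = $9,570.92
Ending inventory (cost pool remaining) = $2,399.48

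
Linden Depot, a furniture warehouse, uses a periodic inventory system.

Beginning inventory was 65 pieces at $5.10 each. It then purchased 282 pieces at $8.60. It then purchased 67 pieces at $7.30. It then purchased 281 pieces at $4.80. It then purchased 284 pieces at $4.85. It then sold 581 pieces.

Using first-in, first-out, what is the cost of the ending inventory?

Sale 1 (581) [FIFO — oldest first]: 65 @ $5.10 + 282 @ $8.60 + 67 @ $7.30 + 167 @ $4.80 = $4,047.40
Ending inventory: 114 @ $4.80 + 284 @ $4.85 = $1,924.60

Ending inventory = $1,924.60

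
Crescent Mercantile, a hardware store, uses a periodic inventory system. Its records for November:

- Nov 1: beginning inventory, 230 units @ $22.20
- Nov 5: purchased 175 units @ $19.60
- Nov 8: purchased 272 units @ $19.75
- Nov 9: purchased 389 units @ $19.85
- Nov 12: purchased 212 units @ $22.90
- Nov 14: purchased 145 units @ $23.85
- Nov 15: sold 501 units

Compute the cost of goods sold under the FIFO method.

COGS = $10,432.00

Nov 15, 501 sold [FIFO — oldest first]: 230 @ $22.20 + 175 @ $19.60 + 96 @ $19.75 = $10,432.00
Ending inventory: 176 @ $19.75 + 389 @ $19.85 + 212 @ $22.90 + 145 @ $23.85 = $19,510.70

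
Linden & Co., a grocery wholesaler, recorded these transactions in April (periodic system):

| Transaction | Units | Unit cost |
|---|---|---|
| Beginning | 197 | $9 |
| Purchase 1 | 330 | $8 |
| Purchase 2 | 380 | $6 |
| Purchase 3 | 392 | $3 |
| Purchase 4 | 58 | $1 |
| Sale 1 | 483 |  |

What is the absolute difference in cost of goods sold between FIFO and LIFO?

FIFO COGS: 197 @ $9 + 286 @ $8 = $4,061
LIFO COGS: 58 @ $1 + 392 @ $3 + 33 @ $6 = $1,432
Difference = |$4,061 − $1,432| = $2,629

$2,629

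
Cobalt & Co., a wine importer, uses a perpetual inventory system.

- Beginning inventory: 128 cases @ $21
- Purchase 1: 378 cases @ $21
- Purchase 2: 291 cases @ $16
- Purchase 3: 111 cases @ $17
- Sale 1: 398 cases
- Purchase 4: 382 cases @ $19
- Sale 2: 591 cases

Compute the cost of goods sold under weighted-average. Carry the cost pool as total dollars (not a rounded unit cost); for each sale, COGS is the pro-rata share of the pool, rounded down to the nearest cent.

After Beginning: 128 on hand, pool $2,688.00 (≈ $21.0000 each)
After Purchase 1: 506 on hand, pool $10,626.00 (≈ $21.0000 each)
After Purchase 2: 797 on hand, pool $15,282.00 (≈ $19.1744 each)
After Purchase 3: 908 on hand, pool $17,169.00 (≈ $18.9086 each)
Sale 1, sell 398: 398/908 × $17,169.00 → $7,525.61
After Purchase 4: 892 on hand, pool $16,901.39 (≈ $18.9477 each)
Sale 2, sell 591: 591/892 × $16,901.39 → $11,198.11
Total COGS = $7,525.61 + $11,198.11 = $18,723.72
Ending inventory (cost pool remaining) = $5,703.28

COGS = $18,723.72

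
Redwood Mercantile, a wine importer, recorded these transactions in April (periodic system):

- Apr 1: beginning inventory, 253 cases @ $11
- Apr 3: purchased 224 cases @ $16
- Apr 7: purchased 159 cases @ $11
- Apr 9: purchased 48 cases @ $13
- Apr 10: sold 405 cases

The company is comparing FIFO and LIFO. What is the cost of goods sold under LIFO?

FIFO COGS: 253 @ $11 + 152 @ $16 = $5,215
LIFO COGS: 48 @ $13 + 159 @ $11 + 198 @ $16 = $5,541

COGS = $5,541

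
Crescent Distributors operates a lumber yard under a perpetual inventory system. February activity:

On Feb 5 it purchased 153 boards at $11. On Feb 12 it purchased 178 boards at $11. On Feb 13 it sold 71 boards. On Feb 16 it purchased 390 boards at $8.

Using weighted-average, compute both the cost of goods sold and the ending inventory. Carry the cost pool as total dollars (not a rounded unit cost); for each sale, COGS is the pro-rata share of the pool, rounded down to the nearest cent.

COGS = $781.00; ending inventory = $5,980.00

After Feb 5: 153 on hand, pool $1,683.00 (≈ $11.0000 each)
After Feb 12: 331 on hand, pool $3,641.00 (≈ $11.0000 each)
Feb 13, sell 71: 71/331 × $3,641.00 → $781.00
After Feb 16: 650 on hand, pool $5,980.00 (≈ $9.2000 each)
Ending inventory (cost pool remaining) = $5,980.00
Check: goods available $6,761.00 = COGS $781.00 + ending $5,980.00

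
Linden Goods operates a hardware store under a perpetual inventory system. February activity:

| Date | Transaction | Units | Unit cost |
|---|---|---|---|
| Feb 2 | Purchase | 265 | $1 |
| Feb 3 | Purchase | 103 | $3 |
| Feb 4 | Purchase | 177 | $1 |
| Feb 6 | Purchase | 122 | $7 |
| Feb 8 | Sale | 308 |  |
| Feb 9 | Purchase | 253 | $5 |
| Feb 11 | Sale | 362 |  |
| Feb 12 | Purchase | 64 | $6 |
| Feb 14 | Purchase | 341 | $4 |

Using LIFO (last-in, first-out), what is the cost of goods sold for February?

Feb 8, 308 sold [LIFO — newest first]: 122 @ $7 + 177 @ $1 + 9 @ $3 = $1,058
Feb 11, 362 sold [LIFO — newest first]: 253 @ $5 + 94 @ $3 + 15 @ $1 = $1,562
Total COGS = $1,058 + $1,562 = $2,620
Ending inventory: 250 @ $1 + 64 @ $6 + 341 @ $4 = $1,998
Check: goods available $4,618 = COGS $2,620 + ending $1,998

COGS = $2,620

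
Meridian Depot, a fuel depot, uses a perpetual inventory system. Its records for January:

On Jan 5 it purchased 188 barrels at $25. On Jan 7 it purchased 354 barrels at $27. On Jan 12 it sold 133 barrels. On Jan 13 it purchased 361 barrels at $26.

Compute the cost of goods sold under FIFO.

Jan 12, 133 sold [FIFO — oldest first]: 133 @ $25 = $3,325
Ending inventory: 55 @ $25 + 354 @ $27 + 361 @ $26 = $20,319
Check: goods available $23,644 = COGS $3,325 + ending $20,319

COGS = $3,325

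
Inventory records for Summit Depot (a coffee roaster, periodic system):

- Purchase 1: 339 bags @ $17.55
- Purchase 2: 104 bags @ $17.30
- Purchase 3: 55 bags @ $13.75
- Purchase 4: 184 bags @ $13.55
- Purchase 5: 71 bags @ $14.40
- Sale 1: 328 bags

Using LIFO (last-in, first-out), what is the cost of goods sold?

COGS = $4,583.25

Sale 1 (328) [LIFO — newest first]: 71 @ $14.40 + 184 @ $13.55 + 55 @ $13.75 + 18 @ $17.30 = $4,583.25
Ending inventory: 339 @ $17.55 + 86 @ $17.30 = $7,437.25
Check: goods available $12,020.50 = COGS $4,583.25 + ending $7,437.25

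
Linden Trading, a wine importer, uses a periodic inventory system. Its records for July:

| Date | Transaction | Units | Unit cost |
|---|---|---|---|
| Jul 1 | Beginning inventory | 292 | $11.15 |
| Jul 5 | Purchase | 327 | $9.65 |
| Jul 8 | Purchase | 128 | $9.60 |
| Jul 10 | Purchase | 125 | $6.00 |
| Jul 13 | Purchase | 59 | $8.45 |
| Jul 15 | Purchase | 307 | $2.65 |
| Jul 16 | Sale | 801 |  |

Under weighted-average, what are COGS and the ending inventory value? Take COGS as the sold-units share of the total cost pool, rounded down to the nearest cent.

COGS = $6,277.46; ending inventory = $3,424.79

Jul 16, sell 801: 801/1238 × $9,702.25 → $6,277.46
Ending inventory (cost pool remaining) = $3,424.79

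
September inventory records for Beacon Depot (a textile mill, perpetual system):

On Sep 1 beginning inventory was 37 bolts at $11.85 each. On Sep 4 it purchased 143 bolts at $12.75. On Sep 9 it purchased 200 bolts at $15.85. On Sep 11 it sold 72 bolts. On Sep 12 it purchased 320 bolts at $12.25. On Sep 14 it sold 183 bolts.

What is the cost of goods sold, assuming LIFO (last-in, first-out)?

COGS = $3,382.95

Sep 11, 72 sold [LIFO — newest first]: 72 @ $15.85 = $1,141.20
Sep 14, 183 sold [LIFO — newest first]: 183 @ $12.25 = $2,241.75
Total COGS = $1,141.20 + $2,241.75 = $3,382.95
Ending inventory: 37 @ $11.85 + 143 @ $12.75 + 128 @ $15.85 + 137 @ $12.25 = $5,968.75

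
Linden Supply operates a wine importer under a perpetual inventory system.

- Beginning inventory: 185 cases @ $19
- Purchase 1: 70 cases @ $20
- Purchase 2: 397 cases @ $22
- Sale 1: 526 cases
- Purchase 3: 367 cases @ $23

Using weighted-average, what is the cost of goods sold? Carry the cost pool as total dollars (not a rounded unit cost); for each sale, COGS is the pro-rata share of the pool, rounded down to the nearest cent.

COGS = $11,011.30

After Beginning: 185 on hand, pool $3,515.00 (≈ $19.0000 each)
After Purchase 1: 255 on hand, pool $4,915.00 (≈ $19.2745 each)
After Purchase 2: 652 on hand, pool $13,649.00 (≈ $20.9340 each)
Sale 1, sell 526: 526/652 × $13,649.00 → $11,011.30
After Purchase 3: 493 on hand, pool $11,078.70 (≈ $22.4720 each)
Ending inventory (cost pool remaining) = $11,078.70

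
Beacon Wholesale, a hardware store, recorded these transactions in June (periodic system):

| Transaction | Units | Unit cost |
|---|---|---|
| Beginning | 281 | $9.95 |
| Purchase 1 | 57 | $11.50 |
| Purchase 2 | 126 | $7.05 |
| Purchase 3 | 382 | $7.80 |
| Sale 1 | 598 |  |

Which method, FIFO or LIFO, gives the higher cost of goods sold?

FIFO

FIFO COGS: 281 @ $9.95 + 57 @ $11.50 + 126 @ $7.05 + 134 @ $7.80 = $5,384.95
LIFO COGS: 382 @ $7.80 + 126 @ $7.05 + 57 @ $11.50 + 33 @ $9.95 = $4,851.75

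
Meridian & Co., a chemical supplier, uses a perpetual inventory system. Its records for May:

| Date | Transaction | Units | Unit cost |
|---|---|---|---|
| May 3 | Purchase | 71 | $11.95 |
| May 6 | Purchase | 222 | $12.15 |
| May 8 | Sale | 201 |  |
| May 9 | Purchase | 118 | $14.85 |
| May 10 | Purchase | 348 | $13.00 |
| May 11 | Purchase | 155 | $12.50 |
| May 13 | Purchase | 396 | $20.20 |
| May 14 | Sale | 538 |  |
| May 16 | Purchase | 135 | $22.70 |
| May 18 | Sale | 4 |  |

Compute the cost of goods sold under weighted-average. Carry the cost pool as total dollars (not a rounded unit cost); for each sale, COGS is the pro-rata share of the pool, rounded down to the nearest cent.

COGS = $10,905.68

After May 3: 71 on hand, pool $848.45 (≈ $11.9500 each)
After May 6: 293 on hand, pool $3,545.75 (≈ $12.1015 each)
May 8, sell 201: 201/293 × $3,545.75 → $2,432.40
After May 9: 210 on hand, pool $2,865.65 (≈ $13.6460 each)
After May 10: 558 on hand, pool $7,389.65 (≈ $13.2431 each)
After May 11: 713 on hand, pool $9,327.15 (≈ $13.0816 each)
After May 13: 1109 on hand, pool $17,326.35 (≈ $15.6234 each)
May 14, sell 538: 538/1109 × $17,326.35 → $8,405.38
After May 16: 706 on hand, pool $11,985.47 (≈ $16.9766 each)
May 18, sell 4: 4/706 × $11,985.47 → $67.90
Total COGS = $2,432.40 + $8,405.38 + $67.90 = $10,905.68
Ending inventory (cost pool remaining) = $11,917.57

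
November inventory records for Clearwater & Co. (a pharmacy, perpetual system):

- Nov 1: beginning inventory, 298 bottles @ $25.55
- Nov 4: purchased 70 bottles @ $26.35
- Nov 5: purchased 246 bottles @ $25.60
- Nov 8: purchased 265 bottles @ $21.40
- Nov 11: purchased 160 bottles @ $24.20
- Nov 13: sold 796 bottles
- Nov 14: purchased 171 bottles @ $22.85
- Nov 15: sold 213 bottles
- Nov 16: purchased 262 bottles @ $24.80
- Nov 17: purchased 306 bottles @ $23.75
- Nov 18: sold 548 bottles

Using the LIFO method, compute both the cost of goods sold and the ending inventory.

COGS = $37,339.90; ending inventory = $5,631.55

Nov 13, 796 sold [LIFO — newest first]: 160 @ $24.20 + 265 @ $21.40 + 246 @ $25.60 + 70 @ $26.35 + 55 @ $25.55 = $19,090.35
Nov 15, 213 sold [LIFO — newest first]: 171 @ $22.85 + 42 @ $25.55 = $4,980.45
Nov 18, 548 sold [LIFO — newest first]: 306 @ $23.75 + 242 @ $24.80 = $13,269.10
Total COGS = $19,090.35 + $4,980.45 + $13,269.10 = $37,339.90
Ending inventory: 201 @ $25.55 + 20 @ $24.80 = $5,631.55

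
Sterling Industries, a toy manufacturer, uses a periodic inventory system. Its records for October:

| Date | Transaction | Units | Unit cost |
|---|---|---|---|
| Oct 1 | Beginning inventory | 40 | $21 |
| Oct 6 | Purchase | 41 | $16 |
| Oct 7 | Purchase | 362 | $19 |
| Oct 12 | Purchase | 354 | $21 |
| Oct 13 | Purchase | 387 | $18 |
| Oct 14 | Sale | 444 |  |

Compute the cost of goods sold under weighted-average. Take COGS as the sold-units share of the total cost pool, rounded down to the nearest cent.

COGS = $8,540.25

Oct 14, sell 444: 444/1184 × $22,774.00 → $8,540.25
Ending inventory (cost pool remaining) = $14,233.75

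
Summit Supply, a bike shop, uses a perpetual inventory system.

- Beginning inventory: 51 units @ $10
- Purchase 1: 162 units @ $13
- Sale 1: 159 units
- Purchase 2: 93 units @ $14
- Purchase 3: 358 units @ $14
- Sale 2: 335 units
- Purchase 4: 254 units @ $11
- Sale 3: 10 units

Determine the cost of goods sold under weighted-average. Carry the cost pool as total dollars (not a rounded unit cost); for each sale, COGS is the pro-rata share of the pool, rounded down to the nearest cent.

After Beginning: 51 on hand, pool $510.00 (≈ $10.0000 each)
After Purchase 1: 213 on hand, pool $2,616.00 (≈ $12.2817 each)
Sale 1, sell 159: 159/213 × $2,616.00 → $1,952.78
After Purchase 2: 147 on hand, pool $1,965.22 (≈ $13.3688 each)
After Purchase 3: 505 on hand, pool $6,977.22 (≈ $13.8163 each)
Sale 2, sell 335: 335/505 × $6,977.22 → $4,628.45
After Purchase 4: 424 on hand, pool $5,142.77 (≈ $12.1292 each)
Sale 3, sell 10: 10/424 × $5,142.77 → $121.29
Total COGS = $1,952.78 + $4,628.45 + $121.29 = $6,702.52
Ending inventory (cost pool remaining) = $5,021.48
Check: goods available $11,724.00 = COGS $6,702.52 + ending $5,021.48

COGS = $6,702.52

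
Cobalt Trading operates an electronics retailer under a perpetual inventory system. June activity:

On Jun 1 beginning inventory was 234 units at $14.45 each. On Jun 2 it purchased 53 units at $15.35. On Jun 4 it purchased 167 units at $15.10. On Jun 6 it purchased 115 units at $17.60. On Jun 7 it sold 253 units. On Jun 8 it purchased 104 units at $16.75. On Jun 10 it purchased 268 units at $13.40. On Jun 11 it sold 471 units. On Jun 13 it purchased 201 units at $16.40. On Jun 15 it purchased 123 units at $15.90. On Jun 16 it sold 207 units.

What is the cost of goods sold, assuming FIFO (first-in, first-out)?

Jun 7, 253 sold [FIFO — oldest first]: 234 @ $14.45 + 19 @ $15.35 = $3,672.95
Jun 11, 471 sold [FIFO — oldest first]: 34 @ $15.35 + 167 @ $15.10 + 115 @ $17.60 + 104 @ $16.75 + 51 @ $13.40 = $7,493.00
Jun 16, 207 sold [FIFO — oldest first]: 207 @ $13.40 = $2,773.80
Total COGS = $3,672.95 + $7,493.00 + $2,773.80 = $13,939.75
Ending inventory: 10 @ $13.40 + 201 @ $16.40 + 123 @ $15.90 = $5,386.10

COGS = $13,939.75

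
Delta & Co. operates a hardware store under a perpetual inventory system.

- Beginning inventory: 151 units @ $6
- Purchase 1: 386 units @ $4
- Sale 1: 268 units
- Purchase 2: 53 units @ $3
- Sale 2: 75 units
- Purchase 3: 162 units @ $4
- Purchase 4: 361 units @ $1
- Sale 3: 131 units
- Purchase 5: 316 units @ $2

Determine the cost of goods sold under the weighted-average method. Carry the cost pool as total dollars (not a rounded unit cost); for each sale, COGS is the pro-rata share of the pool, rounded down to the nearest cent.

After Beginning: 151 on hand, pool $906.00 (≈ $6.0000 each)
After Purchase 1: 537 on hand, pool $2,450.00 (≈ $4.5624 each)
Sale 1, sell 268: 268/537 × $2,450.00 → $1,222.71
After Purchase 2: 322 on hand, pool $1,386.29 (≈ $4.3052 each)
Sale 2, sell 75: 75/322 × $1,386.29 → $322.89
After Purchase 3: 409 on hand, pool $1,711.40 (≈ $4.1844 each)
After Purchase 4: 770 on hand, pool $2,072.40 (≈ $2.6914 each)
Sale 3, sell 131: 131/770 × $2,072.40 → $352.57
After Purchase 5: 955 on hand, pool $2,351.83 (≈ $2.4626 each)
Total COGS = $1,222.71 + $322.89 + $352.57 = $1,898.17
Ending inventory (cost pool remaining) = $2,351.83
Check: goods available $4,250.00 = COGS $1,898.17 + ending $2,351.83

COGS = $1,898.17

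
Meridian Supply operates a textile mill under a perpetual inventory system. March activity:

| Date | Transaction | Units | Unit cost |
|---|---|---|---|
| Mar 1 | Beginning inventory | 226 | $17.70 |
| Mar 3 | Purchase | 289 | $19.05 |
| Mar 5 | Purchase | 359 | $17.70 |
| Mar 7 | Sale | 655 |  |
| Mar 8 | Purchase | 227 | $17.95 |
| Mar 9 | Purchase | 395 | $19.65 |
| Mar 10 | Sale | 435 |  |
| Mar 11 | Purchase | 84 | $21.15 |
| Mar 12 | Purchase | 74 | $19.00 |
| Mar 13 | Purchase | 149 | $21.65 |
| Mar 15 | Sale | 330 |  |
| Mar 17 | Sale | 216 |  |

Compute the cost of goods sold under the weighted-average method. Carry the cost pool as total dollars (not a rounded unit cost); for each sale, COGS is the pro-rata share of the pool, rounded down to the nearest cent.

COGS = $30,816.06

After Mar 1: 226 on hand, pool $4,000.20 (≈ $17.7000 each)
After Mar 3: 515 on hand, pool $9,505.65 (≈ $18.4576 each)
After Mar 5: 874 on hand, pool $15,859.95 (≈ $18.1464 each)
Mar 7, sell 655: 655/874 × $15,859.95 → $11,885.88
After Mar 8: 446 on hand, pool $8,048.72 (≈ $18.0465 each)
After Mar 9: 841 on hand, pool $15,810.47 (≈ $18.7996 each)
Mar 10, sell 435: 435/841 × $15,810.47 → $8,177.82
After Mar 11: 490 on hand, pool $9,409.25 (≈ $19.2026 each)
After Mar 12: 564 on hand, pool $10,815.25 (≈ $19.1760 each)
After Mar 13: 713 on hand, pool $14,041.10 (≈ $19.6930 each)
Mar 15, sell 330: 330/713 × $14,041.10 → $6,498.68
Mar 17, sell 216: 216/383 × $7,542.42 → $4,253.68
Total COGS = $11,885.88 + $8,177.82 + $6,498.68 + $4,253.68 = $30,816.06
Ending inventory (cost pool remaining) = $3,288.74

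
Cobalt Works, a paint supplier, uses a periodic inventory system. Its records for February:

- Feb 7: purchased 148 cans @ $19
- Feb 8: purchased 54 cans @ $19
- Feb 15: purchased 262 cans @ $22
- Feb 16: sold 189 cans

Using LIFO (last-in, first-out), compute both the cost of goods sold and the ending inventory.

COGS = $4,158; ending inventory = $5,444

Feb 16, 189 sold [LIFO — newest first]: 189 @ $22 = $4,158
Ending inventory: 148 @ $19 + 54 @ $19 + 73 @ $22 = $5,444
Check: goods available $9,602 = COGS $4,158 + ending $5,444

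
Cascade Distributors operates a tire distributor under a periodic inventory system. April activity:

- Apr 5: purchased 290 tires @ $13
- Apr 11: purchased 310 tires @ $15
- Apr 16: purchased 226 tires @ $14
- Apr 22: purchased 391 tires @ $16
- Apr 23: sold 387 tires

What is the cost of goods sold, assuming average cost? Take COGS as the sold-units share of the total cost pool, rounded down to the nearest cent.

COGS = $5,673.03

Apr 23, sell 387: 387/1217 × $17,840.00 → $5,673.03
Ending inventory (cost pool remaining) = $12,166.97
Check: goods available $17,840.00 = COGS $5,673.03 + ending $12,166.97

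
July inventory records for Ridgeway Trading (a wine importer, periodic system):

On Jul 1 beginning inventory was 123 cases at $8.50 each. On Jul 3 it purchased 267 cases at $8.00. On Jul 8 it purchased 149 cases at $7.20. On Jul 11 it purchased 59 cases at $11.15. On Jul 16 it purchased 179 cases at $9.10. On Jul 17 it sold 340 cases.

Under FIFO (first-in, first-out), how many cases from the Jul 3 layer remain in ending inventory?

Jul 17, 340 sold [FIFO — oldest first]: 123 @ $8.50 + 217 @ $8.00 = $2,781.50
Ending inventory: 50 @ $8.00 + 149 @ $7.20 + 59 @ $11.15 + 179 @ $9.10 = $3,759.55
Check: goods available $6,541.05 = COGS $2,781.50 + ending $3,759.55

50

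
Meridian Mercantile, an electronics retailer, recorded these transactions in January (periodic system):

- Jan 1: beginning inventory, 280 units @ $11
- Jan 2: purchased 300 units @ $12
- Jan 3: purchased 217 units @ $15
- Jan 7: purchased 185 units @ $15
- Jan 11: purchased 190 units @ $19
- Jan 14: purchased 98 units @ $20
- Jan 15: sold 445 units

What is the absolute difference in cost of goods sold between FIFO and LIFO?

$2,865

FIFO COGS: 280 @ $11 + 165 @ $12 = $5,060
LIFO COGS: 98 @ $20 + 190 @ $19 + 157 @ $15 = $7,925
Difference = |$5,060 − $7,925| = $2,865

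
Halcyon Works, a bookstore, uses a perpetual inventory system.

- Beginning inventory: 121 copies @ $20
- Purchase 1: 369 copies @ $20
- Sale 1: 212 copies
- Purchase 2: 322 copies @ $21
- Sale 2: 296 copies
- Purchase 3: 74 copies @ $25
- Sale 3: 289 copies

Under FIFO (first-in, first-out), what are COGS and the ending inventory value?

COGS = $16,247; ending inventory = $2,165

Sale 1 (212) [FIFO — oldest first]: 121 @ $20 + 91 @ $20 = $4,240
Sale 2 (296) [FIFO — oldest first]: 278 @ $20 + 18 @ $21 = $5,938
Sale 3 (289) [FIFO — oldest first]: 289 @ $21 = $6,069
Total COGS = $4,240 + $5,938 + $6,069 = $16,247
Ending inventory: 15 @ $21 + 74 @ $25 = $2,165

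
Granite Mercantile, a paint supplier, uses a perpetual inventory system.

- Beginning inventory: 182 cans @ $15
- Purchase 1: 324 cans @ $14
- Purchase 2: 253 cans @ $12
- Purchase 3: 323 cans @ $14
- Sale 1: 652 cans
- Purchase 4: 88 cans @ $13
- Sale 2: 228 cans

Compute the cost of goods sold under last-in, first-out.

Sale 1 (652) [LIFO — newest first]: 323 @ $14 + 253 @ $12 + 76 @ $14 = $8,622
Sale 2 (228) [LIFO — newest first]: 88 @ $13 + 140 @ $14 = $3,104
Total COGS = $8,622 + $3,104 = $11,726
Ending inventory: 182 @ $15 + 108 @ $14 = $4,242
Check: goods available $15,968 = COGS $11,726 + ending $4,242

COGS = $11,726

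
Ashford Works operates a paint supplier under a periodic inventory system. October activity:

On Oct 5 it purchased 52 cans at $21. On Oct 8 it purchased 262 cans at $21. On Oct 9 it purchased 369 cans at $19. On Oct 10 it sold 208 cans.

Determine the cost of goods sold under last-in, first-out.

Oct 10, 208 sold [LIFO — newest first]: 208 @ $19 = $3,952
Ending inventory: 52 @ $21 + 262 @ $21 + 161 @ $19 = $9,653

COGS = $3,952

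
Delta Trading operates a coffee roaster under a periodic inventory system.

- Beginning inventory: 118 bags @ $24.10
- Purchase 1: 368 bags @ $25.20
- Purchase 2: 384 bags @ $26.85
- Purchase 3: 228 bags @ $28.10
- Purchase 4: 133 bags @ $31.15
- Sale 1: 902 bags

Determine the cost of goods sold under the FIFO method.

COGS = $23,327.00

Sale 1 (902) [FIFO — oldest first]: 118 @ $24.10 + 368 @ $25.20 + 384 @ $26.85 + 32 @ $28.10 = $23,327.00
Ending inventory: 196 @ $28.10 + 133 @ $31.15 = $9,650.55
Check: goods available $32,977.55 = COGS $23,327.00 + ending $9,650.55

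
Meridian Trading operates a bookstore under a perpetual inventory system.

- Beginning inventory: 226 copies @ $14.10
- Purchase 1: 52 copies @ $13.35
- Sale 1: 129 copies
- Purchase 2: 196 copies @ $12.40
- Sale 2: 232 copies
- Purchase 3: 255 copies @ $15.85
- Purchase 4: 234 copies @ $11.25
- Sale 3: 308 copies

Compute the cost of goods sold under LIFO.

COGS = $8,523.30

Sale 1 (129) [LIFO — newest first]: 52 @ $13.35 + 77 @ $14.10 = $1,779.90
Sale 2 (232) [LIFO — newest first]: 196 @ $12.40 + 36 @ $14.10 = $2,938.00
Sale 3 (308) [LIFO — newest first]: 234 @ $11.25 + 74 @ $15.85 = $3,805.40
Total COGS = $1,779.90 + $2,938.00 + $3,805.40 = $8,523.30
Ending inventory: 113 @ $14.10 + 181 @ $15.85 = $4,462.15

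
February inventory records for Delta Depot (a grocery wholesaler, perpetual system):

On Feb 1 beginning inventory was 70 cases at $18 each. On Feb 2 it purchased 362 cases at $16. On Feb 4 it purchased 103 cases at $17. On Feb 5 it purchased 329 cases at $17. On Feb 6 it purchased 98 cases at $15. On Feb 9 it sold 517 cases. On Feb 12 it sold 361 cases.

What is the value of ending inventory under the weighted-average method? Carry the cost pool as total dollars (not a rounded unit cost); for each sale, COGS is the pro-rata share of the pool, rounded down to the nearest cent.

After Feb 1: 70 on hand, pool $1,260.00 (≈ $18.0000 each)
After Feb 2: 432 on hand, pool $7,052.00 (≈ $16.3241 each)
After Feb 4: 535 on hand, pool $8,803.00 (≈ $16.4542 each)
After Feb 5: 864 on hand, pool $14,396.00 (≈ $16.6620 each)
After Feb 6: 962 on hand, pool $15,866.00 (≈ $16.4927 each)
Feb 9, sell 517: 517/962 × $15,866.00 → $8,526.73
Feb 12, sell 361: 361/445 × $7,339.27 → $5,953.87
Total COGS = $8,526.73 + $5,953.87 = $14,480.60
Ending inventory (cost pool remaining) = $1,385.40

Ending inventory = $1,385.40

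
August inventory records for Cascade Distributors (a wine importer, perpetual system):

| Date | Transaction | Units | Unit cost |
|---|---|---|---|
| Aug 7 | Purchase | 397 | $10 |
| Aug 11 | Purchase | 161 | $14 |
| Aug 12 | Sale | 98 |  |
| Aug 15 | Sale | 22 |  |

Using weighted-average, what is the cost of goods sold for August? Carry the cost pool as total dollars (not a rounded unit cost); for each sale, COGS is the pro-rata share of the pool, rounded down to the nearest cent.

After Aug 7: 397 on hand, pool $3,970.00 (≈ $10.0000 each)
After Aug 11: 558 on hand, pool $6,224.00 (≈ $11.1541 each)
Aug 12, sell 98: 98/558 × $6,224.00 → $1,093.10
Aug 15, sell 22: 22/460 × $5,130.90 → $245.39
Total COGS = $1,093.10 + $245.39 = $1,338.49
Ending inventory (cost pool remaining) = $4,885.51

COGS = $1,338.49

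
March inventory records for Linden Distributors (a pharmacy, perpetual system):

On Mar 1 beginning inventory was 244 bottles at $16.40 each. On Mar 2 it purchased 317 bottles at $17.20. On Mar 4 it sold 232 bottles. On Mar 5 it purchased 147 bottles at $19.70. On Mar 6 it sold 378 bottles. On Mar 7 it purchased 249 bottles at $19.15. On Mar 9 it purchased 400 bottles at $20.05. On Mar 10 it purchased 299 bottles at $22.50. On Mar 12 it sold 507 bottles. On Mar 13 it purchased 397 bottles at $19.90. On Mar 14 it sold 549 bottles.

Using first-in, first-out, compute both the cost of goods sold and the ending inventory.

COGS = $32,064.75; ending inventory = $7,701.30

Mar 4, 232 sold [FIFO — oldest first]: 232 @ $16.40 = $3,804.80
Mar 6, 378 sold [FIFO — oldest first]: 12 @ $16.40 + 317 @ $17.20 + 49 @ $19.70 = $6,614.50
Mar 12, 507 sold [FIFO — oldest first]: 98 @ $19.70 + 249 @ $19.15 + 160 @ $20.05 = $9,906.95
Mar 14, 549 sold [FIFO — oldest first]: 240 @ $20.05 + 299 @ $22.50 + 10 @ $19.90 = $11,738.50
Total COGS = $3,804.80 + $6,614.50 + $9,906.95 + $11,738.50 = $32,064.75
Ending inventory: 387 @ $19.90 = $7,701.30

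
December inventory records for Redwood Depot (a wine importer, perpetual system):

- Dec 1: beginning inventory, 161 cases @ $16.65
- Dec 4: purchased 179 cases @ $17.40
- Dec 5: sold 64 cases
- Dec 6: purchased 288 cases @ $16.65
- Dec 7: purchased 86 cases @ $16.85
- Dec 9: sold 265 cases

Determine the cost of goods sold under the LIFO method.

Dec 5, 64 sold [LIFO — newest first]: 64 @ $17.40 = $1,113.60
Dec 9, 265 sold [LIFO — newest first]: 86 @ $16.85 + 179 @ $16.65 = $4,429.45
Total COGS = $1,113.60 + $4,429.45 = $5,543.05
Ending inventory: 161 @ $16.65 + 115 @ $17.40 + 109 @ $16.65 = $6,496.50
Check: goods available $12,039.55 = COGS $5,543.05 + ending $6,496.50

COGS = $5,543.05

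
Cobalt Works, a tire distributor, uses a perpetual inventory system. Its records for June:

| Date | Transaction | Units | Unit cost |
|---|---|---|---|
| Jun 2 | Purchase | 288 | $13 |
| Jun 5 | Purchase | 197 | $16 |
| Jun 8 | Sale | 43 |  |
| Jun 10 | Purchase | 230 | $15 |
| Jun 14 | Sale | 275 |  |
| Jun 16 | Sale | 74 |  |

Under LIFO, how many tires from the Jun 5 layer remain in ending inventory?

Jun 8, 43 sold [LIFO — newest first]: 43 @ $16 = $688
Jun 14, 275 sold [LIFO — newest first]: 230 @ $15 + 45 @ $16 = $4,170
Jun 16, 74 sold [LIFO — newest first]: 74 @ $16 = $1,184
Total COGS = $688 + $4,170 + $1,184 = $6,042
Ending inventory: 288 @ $13 + 35 @ $16 = $4,304

35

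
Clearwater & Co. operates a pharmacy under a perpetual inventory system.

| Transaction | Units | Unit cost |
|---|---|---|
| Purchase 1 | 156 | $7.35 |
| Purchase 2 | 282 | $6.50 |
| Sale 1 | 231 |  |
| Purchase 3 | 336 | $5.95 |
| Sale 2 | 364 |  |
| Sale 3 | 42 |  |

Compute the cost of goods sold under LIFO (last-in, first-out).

COGS = $3,971.85

Sale 1 (231) [LIFO — newest first]: 231 @ $6.50 = $1,501.50
Sale 2 (364) [LIFO — newest first]: 336 @ $5.95 + 28 @ $6.50 = $2,181.20
Sale 3 (42) [LIFO — newest first]: 23 @ $6.50 + 19 @ $7.35 = $289.15
Total COGS = $1,501.50 + $2,181.20 + $289.15 = $3,971.85
Ending inventory: 137 @ $7.35 = $1,006.95
Check: goods available $4,978.80 = COGS $3,971.85 + ending $1,006.95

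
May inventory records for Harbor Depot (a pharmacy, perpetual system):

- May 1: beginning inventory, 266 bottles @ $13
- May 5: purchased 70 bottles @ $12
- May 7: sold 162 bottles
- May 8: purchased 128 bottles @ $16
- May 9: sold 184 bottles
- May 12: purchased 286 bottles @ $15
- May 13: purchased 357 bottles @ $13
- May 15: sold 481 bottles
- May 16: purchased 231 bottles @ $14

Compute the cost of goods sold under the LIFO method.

May 7, 162 sold [LIFO — newest first]: 70 @ $12 + 92 @ $13 = $2,036
May 9, 184 sold [LIFO — newest first]: 128 @ $16 + 56 @ $13 = $2,776
May 15, 481 sold [LIFO — newest first]: 357 @ $13 + 124 @ $15 = $6,501
Total COGS = $2,036 + $2,776 + $6,501 = $11,313
Ending inventory: 118 @ $13 + 162 @ $15 + 231 @ $14 = $7,198
Check: goods available $18,511 = COGS $11,313 + ending $7,198

COGS = $11,313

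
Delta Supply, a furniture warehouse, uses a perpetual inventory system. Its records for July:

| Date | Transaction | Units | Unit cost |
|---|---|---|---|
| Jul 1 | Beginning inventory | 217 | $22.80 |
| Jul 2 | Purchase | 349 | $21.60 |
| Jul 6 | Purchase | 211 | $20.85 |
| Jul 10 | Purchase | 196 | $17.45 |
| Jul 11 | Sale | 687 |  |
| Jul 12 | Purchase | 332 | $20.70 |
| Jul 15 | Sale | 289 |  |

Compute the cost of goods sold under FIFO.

Jul 11, 687 sold [FIFO — oldest first]: 217 @ $22.80 + 349 @ $21.60 + 121 @ $20.85 = $15,008.85
Jul 15, 289 sold [FIFO — oldest first]: 90 @ $20.85 + 196 @ $17.45 + 3 @ $20.70 = $5,358.80
Total COGS = $15,008.85 + $5,358.80 = $20,367.65
Ending inventory: 329 @ $20.70 = $6,810.30
Check: goods available $27,177.95 = COGS $20,367.65 + ending $6,810.30

COGS = $20,367.65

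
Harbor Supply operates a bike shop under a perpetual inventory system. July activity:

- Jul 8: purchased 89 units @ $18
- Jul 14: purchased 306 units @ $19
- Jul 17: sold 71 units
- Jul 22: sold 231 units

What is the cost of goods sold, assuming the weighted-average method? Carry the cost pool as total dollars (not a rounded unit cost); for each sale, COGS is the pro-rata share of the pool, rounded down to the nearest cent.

After Jul 8: 89 on hand, pool $1,602.00 (≈ $18.0000 each)
After Jul 14: 395 on hand, pool $7,416.00 (≈ $18.7747 each)
Jul 17, sell 71: 71/395 × $7,416.00 → $1,333.00
Jul 22, sell 231: 231/324 × $6,083.00 → $4,336.95
Total COGS = $1,333.00 + $4,336.95 = $5,669.95
Ending inventory (cost pool remaining) = $1,746.05

COGS = $5,669.95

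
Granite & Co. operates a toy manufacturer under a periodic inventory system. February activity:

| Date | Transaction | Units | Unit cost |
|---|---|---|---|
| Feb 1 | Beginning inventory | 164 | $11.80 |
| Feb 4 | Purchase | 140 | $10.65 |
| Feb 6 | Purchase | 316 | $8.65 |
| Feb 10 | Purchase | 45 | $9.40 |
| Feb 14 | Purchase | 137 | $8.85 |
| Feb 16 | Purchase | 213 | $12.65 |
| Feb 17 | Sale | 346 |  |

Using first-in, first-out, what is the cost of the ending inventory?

Ending inventory = $6,700.00

Feb 17, 346 sold [FIFO — oldest first]: 164 @ $11.80 + 140 @ $10.65 + 42 @ $8.65 = $3,789.50
Ending inventory: 274 @ $8.65 + 45 @ $9.40 + 137 @ $8.85 + 213 @ $12.65 = $6,700.00
Check: goods available $10,489.50 = COGS $3,789.50 + ending $6,700.00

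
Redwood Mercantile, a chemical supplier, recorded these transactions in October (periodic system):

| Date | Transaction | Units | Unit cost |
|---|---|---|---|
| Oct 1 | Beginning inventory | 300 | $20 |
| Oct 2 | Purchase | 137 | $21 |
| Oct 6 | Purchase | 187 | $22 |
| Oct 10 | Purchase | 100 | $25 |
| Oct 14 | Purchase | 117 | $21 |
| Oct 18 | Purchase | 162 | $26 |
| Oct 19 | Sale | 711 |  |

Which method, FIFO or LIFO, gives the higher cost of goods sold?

LIFO

FIFO COGS: 300 @ $20 + 137 @ $21 + 187 @ $22 + 87 @ $25 = $15,166
LIFO COGS: 162 @ $26 + 117 @ $21 + 100 @ $25 + 187 @ $22 + 137 @ $21 + 8 @ $20 = $16,320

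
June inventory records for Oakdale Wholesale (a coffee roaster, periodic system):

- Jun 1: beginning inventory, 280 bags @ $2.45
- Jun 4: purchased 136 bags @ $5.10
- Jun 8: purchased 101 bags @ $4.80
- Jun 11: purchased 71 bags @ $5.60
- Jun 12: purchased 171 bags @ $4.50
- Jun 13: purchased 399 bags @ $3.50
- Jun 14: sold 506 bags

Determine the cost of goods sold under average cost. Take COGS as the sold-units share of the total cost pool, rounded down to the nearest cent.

COGS = $1,934.86

Jun 14, sell 506: 506/1158 × $4,428.00 → $1,934.86
Ending inventory (cost pool remaining) = $2,493.14
Check: goods available $4,428.00 = COGS $1,934.86 + ending $2,493.14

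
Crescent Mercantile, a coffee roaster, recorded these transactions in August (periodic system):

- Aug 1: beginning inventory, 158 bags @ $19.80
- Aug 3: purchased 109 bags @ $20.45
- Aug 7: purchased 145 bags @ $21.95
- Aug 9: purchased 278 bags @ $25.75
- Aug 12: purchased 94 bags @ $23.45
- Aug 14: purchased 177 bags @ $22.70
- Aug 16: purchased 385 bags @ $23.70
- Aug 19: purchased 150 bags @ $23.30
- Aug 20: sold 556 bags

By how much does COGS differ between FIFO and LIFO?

FIFO COGS: 158 @ $19.80 + 109 @ $20.45 + 145 @ $21.95 + 144 @ $25.75 = $12,248.20
LIFO COGS: 150 @ $23.30 + 385 @ $23.70 + 21 @ $22.70 = $13,096.20
Difference = |$12,248.20 − $13,096.20| = $848.00

$848.00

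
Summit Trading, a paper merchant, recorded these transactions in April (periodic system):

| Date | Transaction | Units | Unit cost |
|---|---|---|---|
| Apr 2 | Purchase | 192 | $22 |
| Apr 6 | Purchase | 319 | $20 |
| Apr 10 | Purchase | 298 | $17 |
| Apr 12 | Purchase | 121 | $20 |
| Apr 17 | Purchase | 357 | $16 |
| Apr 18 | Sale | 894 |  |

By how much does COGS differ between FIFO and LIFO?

FIFO COGS: 192 @ $22 + 319 @ $20 + 298 @ $17 + 85 @ $20 = $17,370
LIFO COGS: 357 @ $16 + 121 @ $20 + 298 @ $17 + 118 @ $20 = $15,558
Difference = |$17,370 − $15,558| = $1,812

$1,812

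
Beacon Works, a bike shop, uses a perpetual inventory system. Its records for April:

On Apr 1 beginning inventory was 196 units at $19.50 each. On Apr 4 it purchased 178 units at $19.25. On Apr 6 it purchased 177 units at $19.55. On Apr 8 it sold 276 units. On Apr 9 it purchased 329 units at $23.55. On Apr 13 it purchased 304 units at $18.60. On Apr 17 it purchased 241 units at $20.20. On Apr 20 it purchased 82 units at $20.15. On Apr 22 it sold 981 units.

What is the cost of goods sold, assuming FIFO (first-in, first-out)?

Apr 8, 276 sold [FIFO — oldest first]: 196 @ $19.50 + 80 @ $19.25 = $5,362.00
Apr 22, 981 sold [FIFO — oldest first]: 98 @ $19.25 + 177 @ $19.55 + 329 @ $23.55 + 304 @ $18.60 + 73 @ $20.20 = $20,223.80
Total COGS = $5,362.00 + $20,223.80 = $25,585.80
Ending inventory: 168 @ $20.20 + 82 @ $20.15 = $5,045.90
Check: goods available $30,631.70 = COGS $25,585.80 + ending $5,045.90

COGS = $25,585.80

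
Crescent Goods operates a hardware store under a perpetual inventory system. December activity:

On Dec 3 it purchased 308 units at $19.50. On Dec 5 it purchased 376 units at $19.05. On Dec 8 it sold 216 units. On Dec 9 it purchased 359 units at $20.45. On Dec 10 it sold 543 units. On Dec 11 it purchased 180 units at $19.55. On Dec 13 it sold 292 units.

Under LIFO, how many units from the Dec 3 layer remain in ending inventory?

172

Dec 8, 216 sold [LIFO — newest first]: 216 @ $19.05 = $4,114.80
Dec 10, 543 sold [LIFO — newest first]: 359 @ $20.45 + 160 @ $19.05 + 24 @ $19.50 = $10,857.55
Dec 13, 292 sold [LIFO — newest first]: 180 @ $19.55 + 112 @ $19.50 = $5,703.00
Total COGS = $4,114.80 + $10,857.55 + $5,703.00 = $20,675.35
Ending inventory: 172 @ $19.50 = $3,354.00
Check: goods available $24,029.35 = COGS $20,675.35 + ending $3,354.00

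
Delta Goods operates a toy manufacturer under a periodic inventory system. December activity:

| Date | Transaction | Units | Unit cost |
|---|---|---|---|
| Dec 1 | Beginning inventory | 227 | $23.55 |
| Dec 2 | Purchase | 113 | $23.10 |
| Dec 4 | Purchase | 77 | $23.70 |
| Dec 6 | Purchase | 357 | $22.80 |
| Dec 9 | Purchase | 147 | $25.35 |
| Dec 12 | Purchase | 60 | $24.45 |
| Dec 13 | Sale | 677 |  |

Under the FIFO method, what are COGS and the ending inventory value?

COGS = $15,709.05; ending inventory = $7,405.05

Dec 13, 677 sold [FIFO — oldest first]: 227 @ $23.55 + 113 @ $23.10 + 77 @ $23.70 + 260 @ $22.80 = $15,709.05
Ending inventory: 97 @ $22.80 + 147 @ $25.35 + 60 @ $24.45 = $7,405.05
Check: goods available $23,114.10 = COGS $15,709.05 + ending $7,405.05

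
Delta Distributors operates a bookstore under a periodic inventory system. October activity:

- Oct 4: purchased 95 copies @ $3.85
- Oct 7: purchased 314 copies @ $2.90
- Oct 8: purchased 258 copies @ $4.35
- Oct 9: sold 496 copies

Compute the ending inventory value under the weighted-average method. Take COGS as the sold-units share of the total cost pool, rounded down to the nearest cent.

Oct 9, sell 496: 496/667 × $2,398.65 → $1,783.70
Ending inventory (cost pool remaining) = $614.95

Ending inventory = $614.95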